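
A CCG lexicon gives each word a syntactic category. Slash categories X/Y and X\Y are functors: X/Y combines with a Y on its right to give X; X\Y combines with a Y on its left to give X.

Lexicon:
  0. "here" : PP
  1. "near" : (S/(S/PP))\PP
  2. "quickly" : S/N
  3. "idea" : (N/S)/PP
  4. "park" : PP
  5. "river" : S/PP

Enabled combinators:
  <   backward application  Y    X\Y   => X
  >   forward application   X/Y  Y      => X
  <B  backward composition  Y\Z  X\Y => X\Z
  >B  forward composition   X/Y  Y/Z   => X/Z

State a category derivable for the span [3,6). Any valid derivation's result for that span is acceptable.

[0,6] S   >
  [0,2] S/(S/PP)   <
    [0,1] "here" : PP
    [1,2] "near" : (S/(S/PP))\PP
  [2,6] S/PP   >B
    [2,3] "quickly" : S/N
    [3,6] N/PP   >B
      [3,5] N/S   >
        [3,4] "idea" : (N/S)/PP
        [4,5] "park" : PP
      [5,6] "river" : S/PP

N/PP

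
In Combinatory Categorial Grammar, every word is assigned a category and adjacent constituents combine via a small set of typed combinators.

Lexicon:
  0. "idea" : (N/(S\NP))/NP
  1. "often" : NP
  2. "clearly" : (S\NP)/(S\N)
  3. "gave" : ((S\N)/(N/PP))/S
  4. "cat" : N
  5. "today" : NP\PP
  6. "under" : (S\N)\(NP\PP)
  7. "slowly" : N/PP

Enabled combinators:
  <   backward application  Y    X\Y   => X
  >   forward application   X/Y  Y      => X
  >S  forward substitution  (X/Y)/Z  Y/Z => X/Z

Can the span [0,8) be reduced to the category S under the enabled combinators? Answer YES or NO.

NO

(N/(S\NP))/NP NP (S\NP)/(S\N) ((S\N)/(N/PP))/S N NP\PP (S\N)\(NP\PP) N/PP
CKY chart[0,8] = {N}; S ∉ chart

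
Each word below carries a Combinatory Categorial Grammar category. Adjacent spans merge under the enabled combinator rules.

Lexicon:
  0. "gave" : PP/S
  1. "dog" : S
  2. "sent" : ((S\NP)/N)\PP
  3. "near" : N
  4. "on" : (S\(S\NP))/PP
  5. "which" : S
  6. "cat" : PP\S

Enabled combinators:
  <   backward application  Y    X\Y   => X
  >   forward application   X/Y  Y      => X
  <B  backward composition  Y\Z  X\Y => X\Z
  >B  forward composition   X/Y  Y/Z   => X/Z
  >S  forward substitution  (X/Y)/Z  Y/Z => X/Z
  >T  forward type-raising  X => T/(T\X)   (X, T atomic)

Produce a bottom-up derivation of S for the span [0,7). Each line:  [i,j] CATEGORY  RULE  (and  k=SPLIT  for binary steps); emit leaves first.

[0,7] S   <
  [0,4] S\NP   >
    [0,3] (S\NP)/N   <
      [0,2] PP   >
        [0,1] "gave" : PP/S
        [1,2] "dog" : S
      [2,3] "sent" : ((S\NP)/N)\PP
    [3,4] "near" : N
  [4,7] S\(S\NP)   >
    [4,5] "on" : (S\(S\NP))/PP
    [5,7] PP   <
      [5,6] "which" : S
      [6,7] "cat" : PP\S

[0,1] PP/S  lex  "gave"
[1,2] S  lex  "dog"
[0,2] PP  >  k=1
[2,3] ((S\NP)/N)\PP  lex  "sent"
[0,3] (S\NP)/N  <  k=2
[3,4] N  lex  "near"
[0,4] S\NP  >  k=3
[4,5] (S\(S\NP))/PP  lex  "on"
[5,6] S  lex  "which"
[6,7] PP\S  lex  "cat"
[5,7] PP  <  k=6
[4,7] S\(S\NP)  >  k=5
[0,7] S  <  k=4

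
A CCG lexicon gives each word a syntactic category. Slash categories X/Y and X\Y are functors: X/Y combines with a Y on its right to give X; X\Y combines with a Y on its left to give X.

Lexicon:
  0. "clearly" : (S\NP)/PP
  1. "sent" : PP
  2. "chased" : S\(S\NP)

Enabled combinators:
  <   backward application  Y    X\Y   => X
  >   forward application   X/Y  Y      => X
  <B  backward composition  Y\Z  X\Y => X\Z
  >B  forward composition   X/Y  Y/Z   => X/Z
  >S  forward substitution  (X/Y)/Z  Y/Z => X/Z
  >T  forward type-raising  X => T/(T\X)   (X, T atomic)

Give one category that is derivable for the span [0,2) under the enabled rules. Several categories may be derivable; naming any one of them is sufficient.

[0,3] S   <
  [0,2] S\NP   >
    [0,1] "clearly" : (S\NP)/PP
    [1,2] "sent" : PP
  [2,3] "chased" : S\(S\NP)

S\NP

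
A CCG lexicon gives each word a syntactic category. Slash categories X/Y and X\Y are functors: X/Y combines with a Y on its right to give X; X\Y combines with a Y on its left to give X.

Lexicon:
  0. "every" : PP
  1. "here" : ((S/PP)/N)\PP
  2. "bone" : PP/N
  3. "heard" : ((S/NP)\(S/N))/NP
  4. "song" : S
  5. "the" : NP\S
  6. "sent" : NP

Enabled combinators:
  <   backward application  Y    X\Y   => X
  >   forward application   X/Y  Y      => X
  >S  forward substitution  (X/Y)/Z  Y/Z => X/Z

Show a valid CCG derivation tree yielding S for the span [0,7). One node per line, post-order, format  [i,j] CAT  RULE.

[0,1] PP  lex  "every"
[1,2] ((S/PP)/N)\PP  lex  "here"
[0,2] (S/PP)/N  <  k=1
[2,3] PP/N  lex  "bone"
[0,3] S/N  >S  k=2
[3,4] ((S/NP)\(S/N))/NP  lex  "heard"
[4,5] S  lex  "song"
[5,6] NP\S  lex  "the"
[4,6] NP  <  k=5
[3,6] (S/NP)\(S/N)  >  k=4
[0,6] S/NP  <  k=3
[6,7] NP  lex  "sent"
[0,7] S  >  k=6

[0,7] S   >
  [0,6] S/NP   <
    [0,3] S/N   >S
      [0,2] (S/PP)/N   <
        [0,1] "every" : PP
        [1,2] "here" : ((S/PP)/N)\PP
      [2,3] "bone" : PP/N
    [3,6] (S/NP)\(S/N)   >
      [3,4] "heard" : ((S/NP)\(S/N))/NP
      [4,6] NP   <
        [4,5] "song" : S
        [5,6] "the" : NP\S
  [6,7] "sent" : NP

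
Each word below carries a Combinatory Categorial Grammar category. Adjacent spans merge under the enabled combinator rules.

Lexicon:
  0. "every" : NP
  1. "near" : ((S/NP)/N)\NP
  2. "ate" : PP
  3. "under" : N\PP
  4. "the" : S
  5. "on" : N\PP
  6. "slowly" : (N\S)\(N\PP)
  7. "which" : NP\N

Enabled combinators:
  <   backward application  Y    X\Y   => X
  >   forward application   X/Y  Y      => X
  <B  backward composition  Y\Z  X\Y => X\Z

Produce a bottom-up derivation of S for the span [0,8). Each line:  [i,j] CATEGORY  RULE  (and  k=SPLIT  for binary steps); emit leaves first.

[0,1] NP  lex  "every"
[1,2] ((S/NP)/N)\NP  lex  "near"
[0,2] (S/NP)/N  <  k=1
[2,3] PP  lex  "ate"
[3,4] N\PP  lex  "under"
[2,4] N  <  k=3
[0,4] S/NP  >  k=2
[4,5] S  lex  "the"
[5,6] N\PP  lex  "on"
[6,7] (N\S)\(N\PP)  lex  "slowly"
[5,7] N\S  <  k=6
[7,8] NP\N  lex  "which"
[5,8] NP\S  <B  k=7
[4,8] NP  <  k=5
[0,8] S  >  k=4

[0,8] S   >
  [0,4] S/NP   >
    [0,2] (S/NP)/N   <
      [0,1] "every" : NP
      [1,2] "near" : ((S/NP)/N)\NP
    [2,4] N   <
      [2,3] "ate" : PP
      [3,4] "under" : N\PP
  [4,8] NP   <
    [4,5] "the" : S
    [5,8] NP\S   <B
      [5,7] N\S   <
        [5,6] "on" : N\PP
        [6,7] "slowly" : (N\S)\(N\PP)
      [7,8] "which" : NP\N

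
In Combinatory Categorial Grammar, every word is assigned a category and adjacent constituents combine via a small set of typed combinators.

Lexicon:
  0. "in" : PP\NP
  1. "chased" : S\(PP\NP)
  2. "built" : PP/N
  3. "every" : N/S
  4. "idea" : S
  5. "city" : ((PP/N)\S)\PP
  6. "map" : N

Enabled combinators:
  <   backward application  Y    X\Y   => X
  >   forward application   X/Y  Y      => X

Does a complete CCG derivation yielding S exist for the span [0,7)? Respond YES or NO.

PP\NP S\(PP\NP) PP/N N/S S ((PP/N)\S)\PP N
CKY chart[0,7] = {PP}; S ∉ chart

NO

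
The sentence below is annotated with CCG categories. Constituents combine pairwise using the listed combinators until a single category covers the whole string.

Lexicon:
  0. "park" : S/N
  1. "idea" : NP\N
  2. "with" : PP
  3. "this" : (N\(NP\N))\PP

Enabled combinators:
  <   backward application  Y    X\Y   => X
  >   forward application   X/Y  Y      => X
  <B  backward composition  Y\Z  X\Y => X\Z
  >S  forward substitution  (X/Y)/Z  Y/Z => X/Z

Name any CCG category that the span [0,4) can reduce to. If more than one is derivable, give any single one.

[0,4] S   >
  [0,1] "park" : S/N
  [1,4] N   <
    [1,2] "idea" : NP\N
    [2,4] N\(NP\N)   <
      [2,3] "with" : PP
      [3,4] "this" : (N\(NP\N))\PP

S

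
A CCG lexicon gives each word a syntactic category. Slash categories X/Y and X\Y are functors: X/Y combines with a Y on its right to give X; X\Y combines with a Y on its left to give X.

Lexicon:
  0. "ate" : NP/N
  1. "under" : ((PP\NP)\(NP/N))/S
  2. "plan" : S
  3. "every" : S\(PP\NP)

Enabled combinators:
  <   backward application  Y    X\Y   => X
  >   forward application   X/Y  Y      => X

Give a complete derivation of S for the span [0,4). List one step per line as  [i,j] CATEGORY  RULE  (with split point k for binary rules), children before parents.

[0,1] NP/N  lex  "ate"
[1,2] ((PP\NP)\(NP/N))/S  lex  "under"
[2,3] S  lex  "plan"
[1,3] (PP\NP)\(NP/N)  >  k=2
[0,3] PP\NP  <  k=1
[3,4] S\(PP\NP)  lex  "every"
[0,4] S  <  k=3

[0,4] S   <
  [0,3] PP\NP   <
    [0,1] "ate" : NP/N
    [1,3] (PP\NP)\(NP/N)   >
      [1,2] "under" : ((PP\NP)\(NP/N))/S
      [2,3] "plan" : S
  [3,4] "every" : S\(PP\NP)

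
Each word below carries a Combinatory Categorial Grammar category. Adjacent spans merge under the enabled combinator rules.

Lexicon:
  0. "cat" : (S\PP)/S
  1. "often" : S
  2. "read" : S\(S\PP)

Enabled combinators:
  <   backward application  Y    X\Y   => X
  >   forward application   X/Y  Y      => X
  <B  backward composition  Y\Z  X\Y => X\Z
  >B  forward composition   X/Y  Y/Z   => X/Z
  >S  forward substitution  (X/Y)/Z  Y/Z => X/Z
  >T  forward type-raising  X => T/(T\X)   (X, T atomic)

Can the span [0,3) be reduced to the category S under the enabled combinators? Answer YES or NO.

YES

[0,3] S   <
  [0,2] S\PP   >
    [0,1] "cat" : (S\PP)/S
    [1,2] "often" : S
  [2,3] "read" : S\(S\PP)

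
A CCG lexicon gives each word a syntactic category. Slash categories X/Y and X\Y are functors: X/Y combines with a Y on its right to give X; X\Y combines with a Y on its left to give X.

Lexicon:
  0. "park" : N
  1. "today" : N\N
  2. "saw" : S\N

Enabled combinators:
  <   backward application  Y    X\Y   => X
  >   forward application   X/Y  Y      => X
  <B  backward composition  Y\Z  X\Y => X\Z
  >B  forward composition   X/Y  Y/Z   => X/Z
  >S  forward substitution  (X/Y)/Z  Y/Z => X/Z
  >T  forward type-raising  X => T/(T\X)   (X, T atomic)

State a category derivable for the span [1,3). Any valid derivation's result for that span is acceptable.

S\N

[0,3] S   <
  [0,1] "park" : N
  [1,3] S\N   <B
    [1,2] "today" : N\N
    [2,3] "saw" : S\N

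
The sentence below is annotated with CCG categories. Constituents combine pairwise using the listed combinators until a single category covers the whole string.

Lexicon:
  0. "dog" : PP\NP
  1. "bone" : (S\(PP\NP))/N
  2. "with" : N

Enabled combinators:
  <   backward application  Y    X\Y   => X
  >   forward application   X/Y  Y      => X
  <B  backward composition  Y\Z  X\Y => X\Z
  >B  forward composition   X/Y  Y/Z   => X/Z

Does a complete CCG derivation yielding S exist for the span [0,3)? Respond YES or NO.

[0,3] S   <
  [0,1] "dog" : PP\NP
  [1,3] S\(PP\NP)   >
    [1,2] "bone" : (S\(PP\NP))/N
    [2,3] "with" : N

YES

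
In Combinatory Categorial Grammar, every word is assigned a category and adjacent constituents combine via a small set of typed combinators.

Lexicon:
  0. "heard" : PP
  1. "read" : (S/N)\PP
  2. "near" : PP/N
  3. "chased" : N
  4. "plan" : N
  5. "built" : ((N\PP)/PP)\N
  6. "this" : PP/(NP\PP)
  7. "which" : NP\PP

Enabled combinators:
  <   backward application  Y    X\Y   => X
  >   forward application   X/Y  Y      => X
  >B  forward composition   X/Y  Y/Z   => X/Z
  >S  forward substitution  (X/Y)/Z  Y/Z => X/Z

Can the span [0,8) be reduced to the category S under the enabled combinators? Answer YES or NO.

[0,8] S   >
  [0,2] S/N   <
    [0,1] "heard" : PP
    [1,2] "read" : (S/N)\PP
  [2,8] N   <
    [2,4] PP   >
      [2,3] "near" : PP/N
      [3,4] "chased" : N
    [4,8] N\PP   >
      [4,6] (N\PP)/PP   <
        [4,5] "plan" : N
        [5,6] "built" : ((N\PP)/PP)\N
      [6,8] PP   >
        [6,7] "this" : PP/(NP\PP)
        [7,8] "which" : NP\PP

YES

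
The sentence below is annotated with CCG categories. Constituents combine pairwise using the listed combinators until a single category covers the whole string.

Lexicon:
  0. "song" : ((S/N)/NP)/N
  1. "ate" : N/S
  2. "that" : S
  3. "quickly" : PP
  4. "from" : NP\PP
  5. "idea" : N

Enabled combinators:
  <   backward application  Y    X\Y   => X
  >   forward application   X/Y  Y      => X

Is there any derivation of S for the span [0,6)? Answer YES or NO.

[0,6] S   >
  [0,5] S/N   >
    [0,3] (S/N)/NP   >
      [0,1] "song" : ((S/N)/NP)/N
      [1,3] N   >
        [1,2] "ate" : N/S
        [2,3] "that" : S
    [3,5] NP   <
      [3,4] "quickly" : PP
      [4,5] "from" : NP\PP
  [5,6] "idea" : N

YES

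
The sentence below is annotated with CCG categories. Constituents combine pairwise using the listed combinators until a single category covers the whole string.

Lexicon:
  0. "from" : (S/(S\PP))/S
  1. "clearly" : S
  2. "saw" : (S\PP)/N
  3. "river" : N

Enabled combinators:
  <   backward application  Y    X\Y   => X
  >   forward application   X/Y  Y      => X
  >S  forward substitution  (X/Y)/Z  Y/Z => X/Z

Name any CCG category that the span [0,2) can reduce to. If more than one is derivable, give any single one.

S/(S\PP)

[0,4] S   >
  [0,2] S/(S\PP)   >
    [0,1] "from" : (S/(S\PP))/S
    [1,2] "clearly" : S
  [2,4] S\PP   >
    [2,3] "saw" : (S\PP)/N
    [3,4] "river" : N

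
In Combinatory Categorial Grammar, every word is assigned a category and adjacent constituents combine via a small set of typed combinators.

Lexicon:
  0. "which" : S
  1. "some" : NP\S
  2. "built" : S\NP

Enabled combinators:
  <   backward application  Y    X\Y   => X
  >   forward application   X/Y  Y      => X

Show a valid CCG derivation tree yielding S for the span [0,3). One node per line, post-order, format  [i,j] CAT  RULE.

[0,3] S   <
  [0,2] NP   <
    [0,1] "which" : S
    [1,2] "some" : NP\S
  [2,3] "built" : S\NP

[0,1] S  lex  "which"
[1,2] NP\S  lex  "some"
[0,2] NP  <  k=1
[2,3] S\NP  lex  "built"
[0,3] S  <  k=2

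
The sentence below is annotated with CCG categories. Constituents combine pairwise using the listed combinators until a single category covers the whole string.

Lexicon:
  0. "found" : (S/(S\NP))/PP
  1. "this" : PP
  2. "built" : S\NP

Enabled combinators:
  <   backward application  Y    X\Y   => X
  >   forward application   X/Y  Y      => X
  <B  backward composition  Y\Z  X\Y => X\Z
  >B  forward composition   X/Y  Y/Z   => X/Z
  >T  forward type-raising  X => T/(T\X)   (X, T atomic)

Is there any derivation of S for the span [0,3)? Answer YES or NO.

[0,3] S   >
  [0,2] S/(S\NP)   >
    [0,1] "found" : (S/(S\NP))/PP
    [1,2] "this" : PP
  [2,3] "built" : S\NP

YES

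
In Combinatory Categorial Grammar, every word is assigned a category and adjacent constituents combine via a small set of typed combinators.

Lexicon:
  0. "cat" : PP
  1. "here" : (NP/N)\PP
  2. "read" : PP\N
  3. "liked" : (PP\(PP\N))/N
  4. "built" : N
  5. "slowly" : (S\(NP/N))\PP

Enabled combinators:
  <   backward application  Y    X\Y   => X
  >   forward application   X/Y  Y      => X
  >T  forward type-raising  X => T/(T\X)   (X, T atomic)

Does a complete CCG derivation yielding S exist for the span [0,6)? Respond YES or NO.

YES

[0,6] S   <
  [0,2] NP/N   <
    [0,1] "cat" : PP
    [1,2] "here" : (NP/N)\PP
  [2,6] S\(NP/N)   <
    [2,5] PP   <
      [2,3] "read" : PP\N
      [3,5] PP\(PP\N)   >
        [3,4] "liked" : (PP\(PP\N))/N
        [4,5] "built" : N
    [5,6] "slowly" : (S\(NP/N))\PP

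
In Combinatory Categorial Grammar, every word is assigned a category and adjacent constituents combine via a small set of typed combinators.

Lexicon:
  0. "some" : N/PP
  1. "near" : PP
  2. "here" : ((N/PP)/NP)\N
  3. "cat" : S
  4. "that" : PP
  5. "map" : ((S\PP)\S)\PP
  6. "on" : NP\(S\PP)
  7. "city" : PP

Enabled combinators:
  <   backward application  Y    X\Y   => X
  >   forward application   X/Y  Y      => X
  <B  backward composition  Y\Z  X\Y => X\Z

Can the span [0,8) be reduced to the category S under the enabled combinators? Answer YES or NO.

NO

N/PP PP ((N/PP)/NP)\N S PP ((S\PP)\S)\PP NP\(S\PP) PP
CKY chart[0,8] = {N}; S ∉ chart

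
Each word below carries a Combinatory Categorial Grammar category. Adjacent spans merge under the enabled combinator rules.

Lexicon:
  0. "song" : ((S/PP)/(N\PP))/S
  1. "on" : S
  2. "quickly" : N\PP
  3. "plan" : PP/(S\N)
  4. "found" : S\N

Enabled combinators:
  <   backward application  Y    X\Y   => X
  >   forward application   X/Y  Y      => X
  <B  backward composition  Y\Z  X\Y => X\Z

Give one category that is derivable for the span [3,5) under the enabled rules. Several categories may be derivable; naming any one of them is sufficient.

[0,5] S   >
  [0,3] S/PP   >
    [0,2] (S/PP)/(N\PP)   >
      [0,1] "song" : ((S/PP)/(N\PP))/S
      [1,2] "on" : S
    [2,3] "quickly" : N\PP
  [3,5] PP   >
    [3,4] "plan" : PP/(S\N)
    [4,5] "found" : S\N

PP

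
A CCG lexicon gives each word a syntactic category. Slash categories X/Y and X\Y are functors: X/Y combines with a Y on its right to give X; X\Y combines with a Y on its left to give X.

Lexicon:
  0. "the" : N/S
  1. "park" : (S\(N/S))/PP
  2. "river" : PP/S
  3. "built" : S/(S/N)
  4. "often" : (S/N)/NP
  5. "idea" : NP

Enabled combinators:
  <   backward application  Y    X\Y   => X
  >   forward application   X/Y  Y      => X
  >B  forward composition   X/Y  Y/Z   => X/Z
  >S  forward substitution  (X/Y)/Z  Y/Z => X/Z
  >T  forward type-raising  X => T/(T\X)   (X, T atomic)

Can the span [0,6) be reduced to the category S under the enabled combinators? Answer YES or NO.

YES

[0,6] S   <
  [0,1] "the" : N/S
  [1,6] S\(N/S)   >
    [1,2] "park" : (S\(N/S))/PP
    [2,6] PP   >
      [2,3] "river" : PP/S
      [3,6] S   >
        [3,4] "built" : S/(S/N)
        [4,6] S/N   >
          [4,5] "often" : (S/N)/NP
          [5,6] "idea" : NP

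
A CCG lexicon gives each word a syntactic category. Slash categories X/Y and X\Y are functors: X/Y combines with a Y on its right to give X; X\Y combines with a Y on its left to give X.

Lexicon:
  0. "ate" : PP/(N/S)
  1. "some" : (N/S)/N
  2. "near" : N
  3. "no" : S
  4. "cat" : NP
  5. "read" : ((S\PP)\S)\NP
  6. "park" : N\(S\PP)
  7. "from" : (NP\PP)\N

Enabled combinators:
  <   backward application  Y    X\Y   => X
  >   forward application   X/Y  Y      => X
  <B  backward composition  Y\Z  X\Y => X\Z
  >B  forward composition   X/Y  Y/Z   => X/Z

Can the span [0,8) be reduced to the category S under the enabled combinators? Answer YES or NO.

PP/(N/S) (N/S)/N N S NP ((S\PP)\S)\NP N\(S\PP) (NP\PP)\N
CKY chart[0,8] = {NP}; S ∉ chart

NO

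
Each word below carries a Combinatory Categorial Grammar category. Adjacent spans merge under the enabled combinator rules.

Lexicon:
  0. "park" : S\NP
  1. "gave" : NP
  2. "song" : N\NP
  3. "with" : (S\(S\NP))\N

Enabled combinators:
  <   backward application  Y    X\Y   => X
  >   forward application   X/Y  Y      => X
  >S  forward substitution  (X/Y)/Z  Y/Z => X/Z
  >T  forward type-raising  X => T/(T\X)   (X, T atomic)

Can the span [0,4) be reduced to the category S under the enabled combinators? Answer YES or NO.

YES

[0,4] S   <
  [0,1] "park" : S\NP
  [1,4] S\(S\NP)   <
    [1,3] N   <
      [1,2] "gave" : NP
      [2,3] "song" : N\NP
    [3,4] "with" : (S\(S\NP))\N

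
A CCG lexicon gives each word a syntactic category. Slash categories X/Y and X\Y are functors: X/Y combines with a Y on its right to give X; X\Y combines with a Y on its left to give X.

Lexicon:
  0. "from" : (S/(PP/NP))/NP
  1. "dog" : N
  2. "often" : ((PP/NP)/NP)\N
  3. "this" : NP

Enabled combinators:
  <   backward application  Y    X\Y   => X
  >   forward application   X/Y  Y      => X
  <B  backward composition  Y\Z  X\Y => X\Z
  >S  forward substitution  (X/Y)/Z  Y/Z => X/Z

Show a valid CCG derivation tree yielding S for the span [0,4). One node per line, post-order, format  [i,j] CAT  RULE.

[0,1] (S/(PP/NP))/NP  lex  "from"
[1,2] N  lex  "dog"
[2,3] ((PP/NP)/NP)\N  lex  "often"
[1,3] (PP/NP)/NP  <  k=2
[0,3] S/NP  >S  k=1
[3,4] NP  lex  "this"
[0,4] S  >  k=3

[0,4] S   >
  [0,3] S/NP   >S
    [0,1] "from" : (S/(PP/NP))/NP
    [1,3] (PP/NP)/NP   <
      [1,2] "dog" : N
      [2,3] "often" : ((PP/NP)/NP)\N
  [3,4] "this" : NP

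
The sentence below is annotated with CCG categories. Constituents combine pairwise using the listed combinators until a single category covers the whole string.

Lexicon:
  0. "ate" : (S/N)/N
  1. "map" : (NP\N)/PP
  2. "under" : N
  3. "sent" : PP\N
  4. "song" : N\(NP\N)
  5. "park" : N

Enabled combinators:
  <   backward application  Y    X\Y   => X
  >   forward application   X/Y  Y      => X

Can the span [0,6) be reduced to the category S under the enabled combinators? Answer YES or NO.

YES

[0,6] S   >
  [0,5] S/N   >
    [0,1] "ate" : (S/N)/N
    [1,5] N   <
      [1,4] NP\N   >
        [1,2] "map" : (NP\N)/PP
        [2,4] PP   <
          [2,3] "under" : N
          [3,4] "sent" : PP\N
      [4,5] "song" : N\(NP\N)
  [5,6] "park" : N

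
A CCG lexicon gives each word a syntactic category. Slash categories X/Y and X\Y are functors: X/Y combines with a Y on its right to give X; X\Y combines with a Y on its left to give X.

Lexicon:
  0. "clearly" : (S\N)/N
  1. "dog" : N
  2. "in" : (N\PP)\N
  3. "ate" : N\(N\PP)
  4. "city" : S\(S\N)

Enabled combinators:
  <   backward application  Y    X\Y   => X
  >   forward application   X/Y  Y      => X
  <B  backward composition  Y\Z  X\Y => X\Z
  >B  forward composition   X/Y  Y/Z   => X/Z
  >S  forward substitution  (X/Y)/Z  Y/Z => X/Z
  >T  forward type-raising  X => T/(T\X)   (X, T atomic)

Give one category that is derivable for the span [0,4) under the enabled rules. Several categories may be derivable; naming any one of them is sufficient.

S\N

[0,5] S   <
  [0,4] S\N   >
    [0,1] "clearly" : (S\N)/N
    [1,4] N   <
      [1,3] N\PP   <
        [1,2] "dog" : N
        [2,3] "in" : (N\PP)\N
      [3,4] "ate" : N\(N\PP)
  [4,5] "city" : S\(S\N)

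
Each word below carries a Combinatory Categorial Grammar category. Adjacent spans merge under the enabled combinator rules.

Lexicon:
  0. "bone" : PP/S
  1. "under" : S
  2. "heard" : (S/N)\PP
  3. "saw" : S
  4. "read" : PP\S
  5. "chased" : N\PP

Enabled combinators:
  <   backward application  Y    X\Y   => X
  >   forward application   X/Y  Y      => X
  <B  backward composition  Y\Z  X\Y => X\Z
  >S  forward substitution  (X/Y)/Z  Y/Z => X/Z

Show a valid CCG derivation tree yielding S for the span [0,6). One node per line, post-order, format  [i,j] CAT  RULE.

[0,1] PP/S  lex  "bone"
[1,2] S  lex  "under"
[0,2] PP  >  k=1
[2,3] (S/N)\PP  lex  "heard"
[0,3] S/N  <  k=2
[3,4] S  lex  "saw"
[4,5] PP\S  lex  "read"
[5,6] N\PP  lex  "chased"
[4,6] N\S  <B  k=5
[3,6] N  <  k=4
[0,6] S  >  k=3

[0,6] S   >
  [0,3] S/N   <
    [0,2] PP   >
      [0,1] "bone" : PP/S
      [1,2] "under" : S
    [2,3] "heard" : (S/N)\PP
  [3,6] N   <
    [3,4] "saw" : S
    [4,6] N\S   <B
      [4,5] "read" : PP\S
      [5,6] "chased" : N\PP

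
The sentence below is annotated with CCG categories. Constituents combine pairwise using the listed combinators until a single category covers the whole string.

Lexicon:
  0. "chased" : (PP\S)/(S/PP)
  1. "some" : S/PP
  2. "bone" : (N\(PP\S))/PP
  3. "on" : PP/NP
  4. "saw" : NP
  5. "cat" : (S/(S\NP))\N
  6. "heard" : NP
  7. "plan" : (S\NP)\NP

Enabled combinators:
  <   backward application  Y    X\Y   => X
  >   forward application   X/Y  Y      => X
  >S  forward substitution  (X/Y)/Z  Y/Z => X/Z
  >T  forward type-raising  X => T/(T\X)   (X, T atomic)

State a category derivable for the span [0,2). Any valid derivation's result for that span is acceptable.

PP\S

[0,8] S   >
  [0,6] S/(S\NP)   <
    [0,5] N   <
      [0,2] PP\S   >
        [0,1] "chased" : (PP\S)/(S/PP)
        [1,2] "some" : S/PP
      [2,5] N\(PP\S)   >
        [2,3] "bone" : (N\(PP\S))/PP
        [3,5] PP   >
          [3,4] "on" : PP/NP
          [4,5] "saw" : NP
    [5,6] "cat" : (S/(S\NP))\N
  [6,8] S\NP   <
    [6,7] "heard" : NP
    [7,8] "plan" : (S\NP)\NP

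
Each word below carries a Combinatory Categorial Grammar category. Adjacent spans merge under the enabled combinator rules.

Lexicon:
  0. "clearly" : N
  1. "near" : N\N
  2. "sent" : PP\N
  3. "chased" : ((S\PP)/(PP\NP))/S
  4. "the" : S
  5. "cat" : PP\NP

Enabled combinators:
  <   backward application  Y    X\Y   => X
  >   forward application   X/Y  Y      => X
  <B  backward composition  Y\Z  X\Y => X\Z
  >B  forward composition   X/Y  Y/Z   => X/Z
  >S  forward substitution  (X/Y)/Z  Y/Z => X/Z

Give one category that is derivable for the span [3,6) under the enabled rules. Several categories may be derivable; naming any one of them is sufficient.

S\PP

[0,6] S   <
  [0,1] "clearly" : N
  [1,6] S\N   <B
    [1,3] PP\N   <B
      [1,2] "near" : N\N
      [2,3] "sent" : PP\N
    [3,6] S\PP   >
      [3,5] (S\PP)/(PP\NP)   >
        [3,4] "chased" : ((S\PP)/(PP\NP))/S
        [4,5] "the" : S
      [5,6] "cat" : PP\NP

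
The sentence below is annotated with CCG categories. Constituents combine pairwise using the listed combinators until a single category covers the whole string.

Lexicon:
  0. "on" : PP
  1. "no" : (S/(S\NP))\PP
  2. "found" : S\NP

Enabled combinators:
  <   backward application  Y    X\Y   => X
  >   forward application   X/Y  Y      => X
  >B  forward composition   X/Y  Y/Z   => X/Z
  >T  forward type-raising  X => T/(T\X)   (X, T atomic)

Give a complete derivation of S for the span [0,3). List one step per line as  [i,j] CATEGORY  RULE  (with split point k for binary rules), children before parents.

[0,1] PP  lex  "on"
[1,2] (S/(S\NP))\PP  lex  "no"
[0,2] S/(S\NP)  <  k=1
[2,3] S\NP  lex  "found"
[0,3] S  >  k=2

[0,3] S   >
  [0,2] S/(S\NP)   <
    [0,1] "on" : PP
    [1,2] "no" : (S/(S\NP))\PP
  [2,3] "found" : S\NP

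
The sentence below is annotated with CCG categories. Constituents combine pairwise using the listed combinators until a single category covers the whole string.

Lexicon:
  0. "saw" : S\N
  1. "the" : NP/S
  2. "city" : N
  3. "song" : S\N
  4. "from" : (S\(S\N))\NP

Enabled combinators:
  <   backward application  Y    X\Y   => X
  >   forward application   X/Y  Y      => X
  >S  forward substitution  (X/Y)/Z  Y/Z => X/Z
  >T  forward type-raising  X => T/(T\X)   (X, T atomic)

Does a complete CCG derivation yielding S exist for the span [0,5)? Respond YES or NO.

[0,5] S   <
  [0,1] "saw" : S\N
  [1,5] S\(S\N)   <
    [1,4] NP   >
      [1,2] "the" : NP/S
      [2,4] S   >
        [2,3] S/(S\N)   >T
          [2,3] "city" : N
        [3,4] "song" : S\N
    [4,5] "from" : (S\(S\N))\NP

YES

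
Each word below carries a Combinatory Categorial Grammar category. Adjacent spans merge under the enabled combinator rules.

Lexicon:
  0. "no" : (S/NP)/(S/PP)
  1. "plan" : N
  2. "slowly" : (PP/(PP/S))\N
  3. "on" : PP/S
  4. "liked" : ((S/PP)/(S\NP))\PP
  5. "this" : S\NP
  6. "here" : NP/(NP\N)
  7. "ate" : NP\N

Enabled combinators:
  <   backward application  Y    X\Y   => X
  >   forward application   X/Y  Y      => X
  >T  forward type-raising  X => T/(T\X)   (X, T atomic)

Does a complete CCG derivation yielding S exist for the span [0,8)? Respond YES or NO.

[0,8] S   >
  [0,6] S/NP   >
    [0,1] "no" : (S/NP)/(S/PP)
    [1,6] S/PP   >
      [1,5] (S/PP)/(S\NP)   <
        [1,4] PP   >
          [1,3] PP/(PP/S)   <
            [1,2] "plan" : N
            [2,3] "slowly" : (PP/(PP/S))\N
          [3,4] "on" : PP/S
        [4,5] "liked" : ((S/PP)/(S\NP))\PP
      [5,6] "this" : S\NP
  [6,8] NP   >
    [6,7] "here" : NP/(NP\N)
    [7,8] "ate" : NP\N

YES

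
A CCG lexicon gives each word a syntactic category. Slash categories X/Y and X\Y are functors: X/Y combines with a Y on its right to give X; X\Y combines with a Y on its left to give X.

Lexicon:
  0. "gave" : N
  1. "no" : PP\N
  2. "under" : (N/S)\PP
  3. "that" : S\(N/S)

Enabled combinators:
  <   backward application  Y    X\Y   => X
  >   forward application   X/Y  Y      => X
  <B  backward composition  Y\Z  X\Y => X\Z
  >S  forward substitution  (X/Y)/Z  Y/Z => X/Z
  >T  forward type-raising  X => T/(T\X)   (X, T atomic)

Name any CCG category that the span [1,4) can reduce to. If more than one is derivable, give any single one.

[0,4] S   >
  [0,1] S/(S\N)   >T
    [0,1] "gave" : N
  [1,4] S\N   <B
    [1,2] "no" : PP\N
    [2,4] S\PP   <B
      [2,3] "under" : (N/S)\PP
      [3,4] "that" : S\(N/S)

S\N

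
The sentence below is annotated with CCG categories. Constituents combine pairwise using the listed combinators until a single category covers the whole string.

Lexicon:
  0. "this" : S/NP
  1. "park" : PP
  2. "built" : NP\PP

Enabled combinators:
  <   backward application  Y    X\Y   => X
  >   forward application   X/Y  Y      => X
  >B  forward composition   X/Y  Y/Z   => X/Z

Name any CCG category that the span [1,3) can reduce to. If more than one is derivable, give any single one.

[0,3] S   >
  [0,1] "this" : S/NP
  [1,3] NP   <
    [1,2] "park" : PP
    [2,3] "built" : NP\PP

NP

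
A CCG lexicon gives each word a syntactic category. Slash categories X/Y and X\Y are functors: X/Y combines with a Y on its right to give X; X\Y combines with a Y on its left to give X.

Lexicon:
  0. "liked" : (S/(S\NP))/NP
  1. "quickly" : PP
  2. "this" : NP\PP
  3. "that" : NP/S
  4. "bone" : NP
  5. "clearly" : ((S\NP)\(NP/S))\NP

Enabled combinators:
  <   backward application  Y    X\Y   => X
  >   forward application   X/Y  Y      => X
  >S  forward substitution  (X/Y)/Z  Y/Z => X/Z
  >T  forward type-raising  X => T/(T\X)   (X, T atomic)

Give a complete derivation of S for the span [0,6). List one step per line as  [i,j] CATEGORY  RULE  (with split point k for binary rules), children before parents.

[0,1] (S/(S\NP))/NP  lex  "liked"
[1,2] PP  lex  "quickly"
[1,2] NP/(NP\PP)  >T
[2,3] NP\PP  lex  "this"
[1,3] NP  >  k=2
[0,3] S/(S\NP)  >  k=1
[3,4] NP/S  lex  "that"
[4,5] NP  lex  "bone"
[5,6] ((S\NP)\(NP/S))\NP  lex  "clearly"
[4,6] (S\NP)\(NP/S)  <  k=5
[3,6] S\NP  <  k=4
[0,6] S  >  k=3

[0,6] S   >
  [0,3] S/(S\NP)   >
    [0,1] "liked" : (S/(S\NP))/NP
    [1,3] NP   >
      [1,2] NP/(NP\PP)   >T
        [1,2] "quickly" : PP
      [2,3] "this" : NP\PP
  [3,6] S\NP   <
    [3,4] "that" : NP/S
    [4,6] (S\NP)\(NP/S)   <
      [4,5] "bone" : NP
      [5,6] "clearly" : ((S\NP)\(NP/S))\NP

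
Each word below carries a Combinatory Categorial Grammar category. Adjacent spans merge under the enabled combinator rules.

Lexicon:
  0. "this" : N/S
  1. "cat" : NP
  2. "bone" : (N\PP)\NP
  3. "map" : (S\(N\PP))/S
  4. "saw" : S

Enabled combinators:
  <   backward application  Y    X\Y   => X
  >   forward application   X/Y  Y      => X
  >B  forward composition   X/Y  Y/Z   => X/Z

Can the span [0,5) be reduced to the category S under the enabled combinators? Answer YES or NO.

N/S NP (N\PP)\NP (S\(N\PP))/S S
CKY chart[0,5] = {N}; S ∉ chart

NO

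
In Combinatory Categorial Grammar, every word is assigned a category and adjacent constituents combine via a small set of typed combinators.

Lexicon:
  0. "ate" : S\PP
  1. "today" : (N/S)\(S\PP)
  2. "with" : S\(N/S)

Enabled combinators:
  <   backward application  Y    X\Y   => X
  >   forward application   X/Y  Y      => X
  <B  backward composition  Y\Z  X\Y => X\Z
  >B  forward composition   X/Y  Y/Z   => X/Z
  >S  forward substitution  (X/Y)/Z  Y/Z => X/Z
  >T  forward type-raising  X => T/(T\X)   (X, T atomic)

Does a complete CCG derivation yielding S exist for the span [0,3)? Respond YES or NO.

YES

[0,3] S   <
  [0,2] N/S   <
    [0,1] "ate" : S\PP
    [1,2] "today" : (N/S)\(S\PP)
  [2,3] "with" : S\(N/S)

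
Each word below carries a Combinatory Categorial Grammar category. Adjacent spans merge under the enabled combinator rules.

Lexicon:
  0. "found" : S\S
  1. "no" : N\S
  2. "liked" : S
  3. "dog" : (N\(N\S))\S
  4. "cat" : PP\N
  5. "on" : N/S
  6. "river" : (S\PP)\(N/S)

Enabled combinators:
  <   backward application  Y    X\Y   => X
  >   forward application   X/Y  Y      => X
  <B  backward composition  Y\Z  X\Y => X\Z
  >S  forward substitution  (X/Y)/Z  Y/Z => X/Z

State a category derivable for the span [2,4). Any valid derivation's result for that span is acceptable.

[0,7] S   <
  [0,5] PP   <
    [0,4] N   <
      [0,2] N\S   <B
        [0,1] "found" : S\S
        [1,2] "no" : N\S
      [2,4] N\(N\S)   <
        [2,3] "liked" : S
        [3,4] "dog" : (N\(N\S))\S
    [4,5] "cat" : PP\N
  [5,7] S\PP   <
    [5,6] "on" : N/S
    [6,7] "river" : (S\PP)\(N/S)

N\(N\S)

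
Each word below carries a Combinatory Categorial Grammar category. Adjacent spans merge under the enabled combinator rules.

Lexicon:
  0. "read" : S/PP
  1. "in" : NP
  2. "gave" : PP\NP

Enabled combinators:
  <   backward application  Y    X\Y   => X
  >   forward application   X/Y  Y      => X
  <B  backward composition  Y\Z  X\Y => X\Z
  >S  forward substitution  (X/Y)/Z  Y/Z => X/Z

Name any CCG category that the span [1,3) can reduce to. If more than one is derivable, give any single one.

PP

[0,3] S   >
  [0,1] "read" : S/PP
  [1,3] PP   <
    [1,2] "in" : NP
    [2,3] "gave" : PP\NP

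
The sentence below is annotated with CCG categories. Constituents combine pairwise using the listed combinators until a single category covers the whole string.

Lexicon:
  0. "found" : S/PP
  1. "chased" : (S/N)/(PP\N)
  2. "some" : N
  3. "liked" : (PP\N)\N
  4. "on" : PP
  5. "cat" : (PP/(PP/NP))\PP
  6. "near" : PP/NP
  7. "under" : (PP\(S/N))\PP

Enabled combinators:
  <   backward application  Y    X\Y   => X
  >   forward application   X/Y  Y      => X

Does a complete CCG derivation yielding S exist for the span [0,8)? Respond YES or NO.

YES

[0,8] S   >
  [0,1] "found" : S/PP
  [1,8] PP   <
    [1,4] S/N   >
      [1,2] "chased" : (S/N)/(PP\N)
      [2,4] PP\N   <
        [2,3] "some" : N
        [3,4] "liked" : (PP\N)\N
    [4,8] PP\(S/N)   <
      [4,7] PP   >
        [4,6] PP/(PP/NP)   <
          [4,5] "on" : PP
          [5,6] "cat" : (PP/(PP/NP))\PP
        [6,7] "near" : PP/NP
      [7,8] "under" : (PP\(S/N))\PP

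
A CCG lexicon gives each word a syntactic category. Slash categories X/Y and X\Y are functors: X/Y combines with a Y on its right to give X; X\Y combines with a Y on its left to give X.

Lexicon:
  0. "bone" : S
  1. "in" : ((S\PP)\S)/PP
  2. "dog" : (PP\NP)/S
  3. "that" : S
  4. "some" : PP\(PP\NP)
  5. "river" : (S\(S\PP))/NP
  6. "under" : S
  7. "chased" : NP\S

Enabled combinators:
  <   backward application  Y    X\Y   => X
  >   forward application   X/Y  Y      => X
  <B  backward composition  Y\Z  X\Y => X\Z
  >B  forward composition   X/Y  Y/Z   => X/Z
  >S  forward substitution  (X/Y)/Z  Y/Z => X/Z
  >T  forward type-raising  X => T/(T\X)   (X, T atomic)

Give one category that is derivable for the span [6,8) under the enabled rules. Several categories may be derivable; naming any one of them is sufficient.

NP

[0,8] S   <
  [0,5] S\PP   <
    [0,1] "bone" : S
    [1,5] (S\PP)\S   >
      [1,2] "in" : ((S\PP)\S)/PP
      [2,5] PP   <
        [2,4] PP\NP   >
          [2,3] "dog" : (PP\NP)/S
          [3,4] "that" : S
        [4,5] "some" : PP\(PP\NP)
  [5,8] S\(S\PP)   >
    [5,6] "river" : (S\(S\PP))/NP
    [6,8] NP   <
      [6,7] "under" : S
      [7,8] "chased" : NP\S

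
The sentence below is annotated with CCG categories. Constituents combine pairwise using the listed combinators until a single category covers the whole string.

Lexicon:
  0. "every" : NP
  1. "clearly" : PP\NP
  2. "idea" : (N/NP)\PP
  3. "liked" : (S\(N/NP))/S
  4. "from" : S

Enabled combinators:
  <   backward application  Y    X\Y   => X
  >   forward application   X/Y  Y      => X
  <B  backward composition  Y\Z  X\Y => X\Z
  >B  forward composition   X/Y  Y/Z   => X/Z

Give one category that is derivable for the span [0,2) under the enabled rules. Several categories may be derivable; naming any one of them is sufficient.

[0,5] S   <
  [0,3] N/NP   <
    [0,2] PP   <
      [0,1] "every" : NP
      [1,2] "clearly" : PP\NP
    [2,3] "idea" : (N/NP)\PP
  [3,5] S\(N/NP)   >
    [3,4] "liked" : (S\(N/NP))/S
    [4,5] "from" : S

PP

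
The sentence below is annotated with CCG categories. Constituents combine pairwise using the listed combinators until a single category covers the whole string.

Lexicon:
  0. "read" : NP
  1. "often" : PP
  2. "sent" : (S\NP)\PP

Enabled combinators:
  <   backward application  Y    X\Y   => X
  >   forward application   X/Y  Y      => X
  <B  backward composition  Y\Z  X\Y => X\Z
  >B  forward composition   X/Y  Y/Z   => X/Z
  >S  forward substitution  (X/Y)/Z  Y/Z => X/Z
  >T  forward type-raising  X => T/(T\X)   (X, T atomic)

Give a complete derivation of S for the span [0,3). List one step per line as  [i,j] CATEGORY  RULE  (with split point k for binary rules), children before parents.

[0,1] NP  lex  "read"
[1,2] PP  lex  "often"
[2,3] (S\NP)\PP  lex  "sent"
[1,3] S\NP  <  k=2
[0,3] S  <  k=1

[0,3] S   <
  [0,1] "read" : NP
  [1,3] S\NP   <
    [1,2] "often" : PP
    [2,3] "sent" : (S\NP)\PP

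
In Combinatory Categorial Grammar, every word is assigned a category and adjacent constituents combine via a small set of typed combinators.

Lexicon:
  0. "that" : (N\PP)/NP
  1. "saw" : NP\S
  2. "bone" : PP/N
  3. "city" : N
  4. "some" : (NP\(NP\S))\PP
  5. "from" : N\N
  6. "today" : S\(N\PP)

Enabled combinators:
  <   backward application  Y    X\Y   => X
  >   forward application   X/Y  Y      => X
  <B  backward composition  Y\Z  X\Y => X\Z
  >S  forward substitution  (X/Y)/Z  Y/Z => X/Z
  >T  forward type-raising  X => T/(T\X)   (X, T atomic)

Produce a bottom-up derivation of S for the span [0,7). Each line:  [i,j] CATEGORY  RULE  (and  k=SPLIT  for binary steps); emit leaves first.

[0,7] S   <
  [0,6] N\PP   <B
    [0,5] N\PP   >
      [0,1] "that" : (N\PP)/NP
      [1,5] NP   <
        [1,2] "saw" : NP\S
        [2,5] NP\(NP\S)   <
          [2,4] PP   >
            [2,3] "bone" : PP/N
            [3,4] "city" : N
          [4,5] "some" : (NP\(NP\S))\PP
    [5,6] "from" : N\N
  [6,7] "today" : S\(N\PP)

[0,1] (N\PP)/NP  lex  "that"
[1,2] NP\S  lex  "saw"
[2,3] PP/N  lex  "bone"
[3,4] N  lex  "city"
[2,4] PP  >  k=3
[4,5] (NP\(NP\S))\PP  lex  "some"
[2,5] NP\(NP\S)  <  k=4
[1,5] NP  <  k=2
[0,5] N\PP  >  k=1
[5,6] N\N  lex  "from"
[0,6] N\PP  <B  k=5
[6,7] S\(N\PP)  lex  "today"
[0,7] S  <  k=6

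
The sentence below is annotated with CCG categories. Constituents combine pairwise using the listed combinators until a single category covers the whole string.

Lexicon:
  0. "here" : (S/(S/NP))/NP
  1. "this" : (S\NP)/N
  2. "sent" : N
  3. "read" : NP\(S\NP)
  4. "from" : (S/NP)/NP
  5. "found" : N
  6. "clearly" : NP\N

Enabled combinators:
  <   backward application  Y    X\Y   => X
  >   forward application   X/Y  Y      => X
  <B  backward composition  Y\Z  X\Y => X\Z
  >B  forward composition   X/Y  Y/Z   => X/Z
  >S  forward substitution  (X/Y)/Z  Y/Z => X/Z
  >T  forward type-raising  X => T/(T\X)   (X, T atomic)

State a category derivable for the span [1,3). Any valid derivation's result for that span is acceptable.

S\NP

[0,7] S   >
  [0,4] S/(S/NP)   >
    [0,1] "here" : (S/(S/NP))/NP
    [1,4] NP   <
      [1,3] S\NP   >
        [1,2] "this" : (S\NP)/N
        [2,3] "sent" : N
      [3,4] "read" : NP\(S\NP)
  [4,7] S/NP   >
    [4,5] "from" : (S/NP)/NP
    [5,7] NP   >
      [5,6] NP/(NP\N)   >T
        [5,6] "found" : N
      [6,7] "clearly" : NP\N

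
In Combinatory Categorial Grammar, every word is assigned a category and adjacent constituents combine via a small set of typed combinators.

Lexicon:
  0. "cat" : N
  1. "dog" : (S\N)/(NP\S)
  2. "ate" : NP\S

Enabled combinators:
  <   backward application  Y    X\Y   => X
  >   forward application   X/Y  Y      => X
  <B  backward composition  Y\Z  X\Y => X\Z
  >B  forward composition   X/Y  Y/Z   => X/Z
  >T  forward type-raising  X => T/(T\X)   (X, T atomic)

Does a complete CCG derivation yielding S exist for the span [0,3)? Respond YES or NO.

YES

[0,3] S   <
  [0,1] "cat" : N
  [1,3] S\N   >
    [1,2] "dog" : (S\N)/(NP\S)
    [2,3] "ate" : NP\S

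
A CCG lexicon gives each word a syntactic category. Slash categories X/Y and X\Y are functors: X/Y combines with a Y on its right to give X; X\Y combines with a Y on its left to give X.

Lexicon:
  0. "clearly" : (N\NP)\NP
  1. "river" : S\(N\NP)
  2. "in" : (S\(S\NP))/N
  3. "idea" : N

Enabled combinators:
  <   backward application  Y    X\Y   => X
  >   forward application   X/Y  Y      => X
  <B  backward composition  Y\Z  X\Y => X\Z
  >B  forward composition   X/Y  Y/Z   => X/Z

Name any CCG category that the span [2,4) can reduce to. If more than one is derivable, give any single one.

[0,4] S   <
  [0,2] S\NP   <B
    [0,1] "clearly" : (N\NP)\NP
    [1,2] "river" : S\(N\NP)
  [2,4] S\(S\NP)   >
    [2,3] "in" : (S\(S\NP))/N
    [3,4] "idea" : N

S\(S\NP)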